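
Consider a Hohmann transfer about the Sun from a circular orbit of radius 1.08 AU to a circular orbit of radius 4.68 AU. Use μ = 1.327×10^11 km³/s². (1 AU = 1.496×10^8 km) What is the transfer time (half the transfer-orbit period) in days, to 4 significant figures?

t = 892.7 days

In km: r₁ = 1.08 × 1.496×10^8 = 1.61568×10^8 km; r₂ = 4.68 × 1.496×10^8 = 7.00128×10^8 km.
The Hohmann ellipse has a_t = (r₁ + r₂)/2 = 4.30848×10^8 km.
By Kepler's third law the transfer-orbit period is T = 2π√(a_t³/μ), so t = T/2 = 7.713×10^7 s.
Converting: 7.713×10^7 s ÷ 86400 s/day = 892.7 days.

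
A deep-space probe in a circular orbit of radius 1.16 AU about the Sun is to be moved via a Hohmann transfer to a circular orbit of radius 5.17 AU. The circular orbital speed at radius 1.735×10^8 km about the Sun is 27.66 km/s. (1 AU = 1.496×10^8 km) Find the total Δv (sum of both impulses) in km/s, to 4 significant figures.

From the circular-orbit relation v² = μ/r at r = 1.735×10^8 km: μ = v²r = (27.66)² × 1.735×10^8 = 1.32741×10^11 km³/s².
In km: r₁ = 1.16 × 1.496×10^8 = 1.73536×10^8 km; r₂ = 5.17 × 1.496×10^8 = 7.73432×10^8 km.
Semi-major axis of the transfer orbit: a_t = (1.73536×10^8 + 7.73432×10^8)/2 = 4.73484×10^8 km.
At r₁ the circular-orbit speed is v₁ = √(μ/r₁) = 27.657 km/s.
On the transfer ellipse at r₁, vis-viva gives v_p = √[μ(2/r₁ − 1/a_t)] = 35.348 km/s.
First burn Δv₁ = |v_p − v₁| = 7.691 km/s.
At r₂, v₂ = √(μ/r₂) = 13.10 km/s.
Transfer-orbit speed at r₂: v_a = √[μ(2/r₂ − 1/a_t)] = 7.931 km/s.
Second burn Δv₂ = |v₂ − v_a| = 5.169 km/s.
Total Δv = Δv₁ + Δv₂ = 12.86 km/s.

Δv = 12.86 km/s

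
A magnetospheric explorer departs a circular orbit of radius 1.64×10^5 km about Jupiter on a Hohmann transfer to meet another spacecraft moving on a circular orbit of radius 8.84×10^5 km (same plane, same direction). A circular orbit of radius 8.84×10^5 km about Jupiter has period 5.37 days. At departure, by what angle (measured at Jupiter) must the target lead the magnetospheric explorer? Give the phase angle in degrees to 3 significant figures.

From Kepler's third law T² = 4π²r³/μ at r = 8.84×10^5 km, T = 5.37 days = 5.37 × 86400 s = 4.63968×10^5 s: μ = 4π²r³/T² = 1.26689×10^8 km³/s².
Semi-major axis of the transfer orbit: a_t = (1.640×10^5 + 8.840×10^5)/2 = 5.240×10^5 km.
Transfer time t = π√(a_t³/μ) = 1.058709×10^5 s.
The target's mean motion on its circular orbit is ω₂ = √(μ/r₂³) = 1.354228×10^-5 rad/s.
Angle swept by the target during transfer: ω₂·t = 1.43373 rad = 82.147°.
Arrival is 180° from departure on the ellipse, so φ = 180° − 82.147° = 97.9°.

φ = 97.9°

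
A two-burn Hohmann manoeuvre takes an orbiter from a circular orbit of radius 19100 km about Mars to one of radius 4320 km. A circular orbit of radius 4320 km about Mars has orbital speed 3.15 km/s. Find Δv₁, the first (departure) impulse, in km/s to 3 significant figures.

Δv₁ = 0.588 km/s

From the circular-orbit relation v² = μ/r at r = 4320 km: μ = v²r = (3.15)² × 4320 = 42865.2 km³/s².
The Hohmann ellipse has a_t = (r₁ + r₂)/2 = 11710 km.
Circular speed at r = 19100 km: v_c = √(μ/r) = 1.4981 km/s.
Vis-viva on the transfer ellipse at r = 19100 km gives v_t = √[μ(2/r − 1/a_t)] = 0.90991 km/s.
Δv₁ = |v_t − v_c| = |0.90991 − 1.4981| = 0.5882 km/s.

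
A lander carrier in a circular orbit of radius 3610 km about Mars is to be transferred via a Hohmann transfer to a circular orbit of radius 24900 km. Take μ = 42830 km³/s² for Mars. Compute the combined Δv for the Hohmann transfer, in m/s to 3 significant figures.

Δv = 1760 m/s

The Hohmann ellipse has a_t = (r₁ + r₂)/2 = 14255 km.
Circular speed at r₁: v₁ = √(μ/r₁) = √(42830/3610) = 3.4445 km/s.
Transfer-orbit speed at r₁ (vis-viva): v_p = √[μ(2/r₁ − 1/a_t)] = 4.5524 km/s.
First burn Δv₁ = |v_p − v₁| = 1.1079 km/s.
Circular speed at r₂: v₂ = √(μ/r₂) = 1.31152 km/s.
Transfer-orbit speed at r₂: v_a = √[μ(2/r₂ − 1/a_t)] = 0.660001 km/s.
Second burn Δv₂ = |v₂ − v_a| = 0.65152 km/s.
Total Δv = Δv₁ + Δv₂ = 1.759 km/s.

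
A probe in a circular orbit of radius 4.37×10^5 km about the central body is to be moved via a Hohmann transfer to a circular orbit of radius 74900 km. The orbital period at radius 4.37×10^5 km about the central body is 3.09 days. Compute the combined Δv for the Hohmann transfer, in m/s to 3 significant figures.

From Kepler's third law T² = 4π²r³/μ at r = 4.37×10^5 km, T = 3.09 days = 3.09 × 86400 s = 2.66976×10^5 s: μ = 4π²r³/T² = 4.62232×10^7 km³/s².
Transfer-ellipse semi-major axis a_t = (r₁ + r₂)/2 = (4.370×10^5 + 74900)/2 = 2.5595×10^5 km.
At r₁ the circular-orbit speed is v₁ = √(μ/r₁) = 10.285 km/s.
On the transfer ellipse at r₁, vis-viva equation gives v_a = √[μ(2/r₁ − 1/a_t)] = 5.5636 km/s.
First burn Δv₁ = |v_a − v₁| = 4.721 km/s.
At r₂, v₂ = √(μ/r₂) = 24.842 km/s.
Transfer-orbit speed at r₂: v_p = √[μ(2/r₂ − 1/a_t)] = 32.460 km/s.
Second burn Δv₂ = |v₂ − v_p| = 7.618 km/s.
Δv = Δv₁ + Δv₂ = 4.721 + 7.618 = 12.34 km/s.

Δv = 12300 m/s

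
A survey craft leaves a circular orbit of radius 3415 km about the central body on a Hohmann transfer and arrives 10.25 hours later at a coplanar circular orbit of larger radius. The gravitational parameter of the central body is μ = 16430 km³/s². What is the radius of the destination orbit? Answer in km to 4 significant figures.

r₂ = 22860 km

Transfer time t = 10.25 hours = 36900 s, and t = π√(a_t³/μ).
So a_t = (μ t²/π²)^(1/3) = (16430 × (36900)² / π²)^(1/3) = 13136 km.
Since a_t = (r₁ + r₂)/2, r₂ = 2a_t − r₁ = 2×13136 − 3415 = 22857 km.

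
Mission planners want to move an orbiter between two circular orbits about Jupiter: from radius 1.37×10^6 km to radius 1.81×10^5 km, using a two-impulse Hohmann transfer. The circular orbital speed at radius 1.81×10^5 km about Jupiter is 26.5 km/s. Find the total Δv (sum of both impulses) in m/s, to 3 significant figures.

Δv = 13700 m/s

From the circular-orbit relation v² = μ/r at r = 1.81×10^5 km: μ = v²r = (26.5)² × 1.81×10^5 = 1.27107×10^8 km³/s².
Transfer-ellipse semi-major axis a_t = (r₁ + r₂)/2 = (1.370×10^6 + 1.810×10^5)/2 = 7.755×10^5 km.
At r₁ the circular-orbit speed is v₁ = √(μ/r₁) = 9.632 km/s.
Transfer-orbit speed at r₁ (v² = μ(2/r − 1/a)): v_a = √[μ(2/r₁ − 1/a_t)] = 4.653 km/s.
First burn Δv₁ = |v_a − v₁| = 4.979 km/s.
Circular speed at r₂: v₂ = √(μ/r₂) = 26.500 km/s.
Transfer-orbit speed at r₂: v_p = √[μ(2/r₂ − 1/a_t)] = 35.222 km/s.
Second burn Δv₂ = |v₂ − v_p| = 8.722 km/s.
Total Δv = Δv₁ + Δv₂ = 13.70 km/s.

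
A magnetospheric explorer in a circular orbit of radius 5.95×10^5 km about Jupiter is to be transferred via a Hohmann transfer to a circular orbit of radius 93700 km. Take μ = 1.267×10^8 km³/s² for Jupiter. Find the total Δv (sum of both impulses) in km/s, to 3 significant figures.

Semi-major axis of the transfer orbit: a_t = (5.950×10^5 + 93700)/2 = 3.4435×10^5 km.
Circular speed at r₁: v₁ = √(μ/r₁) = √(1.267×10^8/5.950×10^5) = 14.5925 km/s.
Transfer-orbit speed at r₁ (v² = μ(2/r − 1/a)): v_a = √[μ(2/r₁ − 1/a_t)] = 7.61201 km/s.
First burn Δv₁ = |v_a − v₁| = 6.9805 km/s.
Circular speed at r₂: v₂ = √(μ/r₂) = 36.772 km/s.
Transfer-orbit speed at r₂: v_p = √[μ(2/r₂ − 1/a_t)] = 48.337 km/s.
Second burn Δv₂ = |v₂ − v_p| = 11.565 km/s.
Δv = Δv₁ + Δv₂ = 6.9805 + 11.565 = 18.55 km/s.

Δv = 18.5 km/s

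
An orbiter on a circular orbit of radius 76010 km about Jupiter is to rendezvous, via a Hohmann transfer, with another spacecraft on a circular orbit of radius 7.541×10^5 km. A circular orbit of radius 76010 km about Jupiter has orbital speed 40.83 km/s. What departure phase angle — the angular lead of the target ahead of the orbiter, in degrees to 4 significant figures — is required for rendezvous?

From the circular-orbit relation v² = μ/r at r = 76010 km: μ = v²r = (40.83)² × 76010 = 1.26715×10^8 km³/s².
Semi-major axis of the transfer orbit: a_t = (76010 + 7.541×10^5)/2 = 4.15055×10^5 km.
Transfer time t = π√(a_t³/μ) = 74627 s.
Target angular speed ω₂ = √(μ/r₂³) = 1.7190×10^-5 rad/s.
Angle swept by the target during transfer: ω₂·t = 1.2828 rad = 73.50°.
Arrival is 180° from departure on the ellipse, so φ = 180° − 73.50° = 106.5°.

φ = 106.5°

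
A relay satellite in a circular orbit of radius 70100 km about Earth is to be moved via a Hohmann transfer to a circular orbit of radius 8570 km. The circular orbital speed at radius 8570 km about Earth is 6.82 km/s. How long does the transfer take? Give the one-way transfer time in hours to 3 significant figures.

t = 10.8 hours

From the circular-orbit relation v² = μ/r at r = 8570 km: μ = v²r = (6.82)² × 8570 = 3.98611×10^5 km³/s².
Transfer-ellipse semi-major axis a_t = (r₁ + r₂)/2 = (70100 + 8570)/2 = 39335 km.
Half the transfer-orbit period gives t = π√(a_t³/μ) = 38820 s.
Converting: 38820 s ÷ 3600 s/hour = 10.8 hours.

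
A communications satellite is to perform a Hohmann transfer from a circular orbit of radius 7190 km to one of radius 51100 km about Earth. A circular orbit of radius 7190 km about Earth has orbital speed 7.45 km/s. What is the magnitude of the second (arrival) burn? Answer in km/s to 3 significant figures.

From the circular-orbit relation v² = μ/r at r = 7190 km: μ = v²r = (7.45)² × 7190 = 3.99063×10^5 km³/s².
The Hohmann ellipse has a_t = (r₁ + r₂)/2 = 29145 km.
On the circular orbit at r = 51100 km, v_c = √(μ/r) = 2.795 km/s.
Vis-viva on the transfer ellipse at r = 51100 km gives v_t = √[μ(2/r − 1/a_t)] = 1.388 km/s.
Δv₂ = |v_t − v_c| = |1.388 − 2.795| = 1.407 km/s.

Δv₂ = 1.41 km/s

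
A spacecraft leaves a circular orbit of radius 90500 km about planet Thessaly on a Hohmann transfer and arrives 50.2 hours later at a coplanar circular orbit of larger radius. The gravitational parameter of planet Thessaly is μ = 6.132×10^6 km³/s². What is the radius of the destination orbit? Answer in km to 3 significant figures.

r₂ = 4.55×10^5 km

Transfer time t = 50.2 hours = 1.8072×10^5 s, and t = π√(a_t³/μ).
So a_t = (μ t²/π²)^(1/3) = (6.132×10^6 × (1.8072×10^5)² / π²)^(1/3) = 2.7275×10^5 km.
Since a_t = (r₁ + r₂)/2, r₂ = 2a_t − r₁ = 2×2.7275×10^5 − 90500 = 4.550×10^5 km.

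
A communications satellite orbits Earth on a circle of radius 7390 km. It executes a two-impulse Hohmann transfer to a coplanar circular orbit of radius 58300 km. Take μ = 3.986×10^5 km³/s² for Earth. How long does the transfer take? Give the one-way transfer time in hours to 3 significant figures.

t = 8.23 hours

Semi-major axis of the transfer orbit: a_t = (7390 + 58300)/2 = 32845 km.
Transfer time t = π√(a_t³/μ) = π√((32845)³ / 3.986×10^5) = 29620 s.
Converting: 29620 s ÷ 3600 s/hour = 8.23 hours.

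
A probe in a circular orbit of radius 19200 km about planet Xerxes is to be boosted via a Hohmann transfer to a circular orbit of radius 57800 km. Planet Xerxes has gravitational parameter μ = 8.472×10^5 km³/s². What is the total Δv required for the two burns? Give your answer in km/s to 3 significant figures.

Transfer-ellipse semi-major axis a_t = (r₁ + r₂)/2 = (19200 + 57800)/2 = 38500 km.
Circular speed at r₁: v₁ = √(μ/r₁) = √(8.472×10^5/19200) = 6.643 km/s.
Transfer-orbit speed at r₁ (v² = μ(2/r − 1/a)): v_p = √[μ(2/r₁ − 1/a_t)] = 8.139 km/s.
First burn Δv₁ = |v_p − v₁| = 1.496 km/s.
At r₂, v₂ = √(μ/r₂) = 3.829 km/s.
Transfer-orbit speed at r₂: v_a = √[μ(2/r₂ − 1/a_t)] = 2.704 km/s.
Second burn Δv₂ = |v₂ − v_a| = 1.125 km/s.
Δv = Δv₁ + Δv₂ = 1.496 + 1.125 = 2.621 km/s.

Δv = 2.62 km/s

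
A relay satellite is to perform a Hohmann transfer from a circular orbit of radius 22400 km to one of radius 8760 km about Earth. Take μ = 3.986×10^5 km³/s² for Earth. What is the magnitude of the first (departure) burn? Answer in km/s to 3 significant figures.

Δv₁ = 1.06 km/s

Semi-major axis of the transfer orbit: a_t = (22400 + 8760)/2 = 15580 km.
On the circular orbit at r = 22400 km, v_c = √(μ/r) = 4.218 km/s.
Transfer-orbit speed at the same r (vis-viva, a = a_t): v_t = √[μ(2/r − 1/a_t)] = 3.163 km/s.
Δv₁ = |v_t − v_c| = |3.163 − 4.218| = 1.055 km/s.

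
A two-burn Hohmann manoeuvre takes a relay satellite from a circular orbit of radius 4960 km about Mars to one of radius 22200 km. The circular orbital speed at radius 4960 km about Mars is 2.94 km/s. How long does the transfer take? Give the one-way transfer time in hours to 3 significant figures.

t = 6.67 hours

From the circular-orbit relation v² = μ/r at r = 4960 km: μ = v²r = (2.94)² × 4960 = 42872.3 km³/s².
Semi-major axis of the transfer orbit: a_t = (4960 + 22200)/2 = 13580 km.
Half the transfer-orbit period gives t = π√(a_t³/μ) = 24010 s.
Converting: 24010 s ÷ 3600 s/hour = 6.67 hours.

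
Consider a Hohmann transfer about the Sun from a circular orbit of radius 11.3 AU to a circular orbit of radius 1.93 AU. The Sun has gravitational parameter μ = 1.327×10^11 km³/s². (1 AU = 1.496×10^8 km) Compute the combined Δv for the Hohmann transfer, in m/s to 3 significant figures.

Δv = 10700 m/s

In km: r₁ = 11.3 × 1.496×10^8 = 1.69048×10^9 km; r₂ = 1.93 × 1.496×10^8 = 2.88728×10^8 km.
Transfer-ellipse semi-major axis a_t = (r₁ + r₂)/2 = (1.69048×10^9 + 2.88728×10^8)/2 = 9.89604×10^8 km.
At r₁ the circular-orbit speed is v₁ = √(μ/r₁) = 8.8599 km/s.
On the transfer ellipse at r₁, vis-viva equation gives v_a = √[μ(2/r₁ − 1/a_t)] = 4.7857 km/s.
First burn Δv₁ = |v_a − v₁| = 4.0742 km/s.
At r₂, v₂ = √(μ/r₂) = 21.4383 km/s.
Transfer-orbit speed at r₂: v_p = √[μ(2/r₂ − 1/a_t)] = 28.0198 km/s.
Second burn Δv₂ = |v₂ − v_p| = 6.5815 km/s.
Total Δv = Δv₁ + Δv₂ = 10.66 km/s.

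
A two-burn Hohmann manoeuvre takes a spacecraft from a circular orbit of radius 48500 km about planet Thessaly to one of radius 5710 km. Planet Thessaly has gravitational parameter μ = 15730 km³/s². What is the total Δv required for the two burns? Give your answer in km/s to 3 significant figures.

The Hohmann ellipse has a_t = (r₁ + r₂)/2 = 27105 km.
At r₁ the circular-orbit speed is v₁ = √(μ/r₁) = 0.5695 km/s.
On the transfer ellipse at r₁, vis-viva equation gives v_a = √[μ(2/r₁ − 1/a_t)] = 0.2614 km/s.
First burn Δv₁ = |v_a − v₁| = 0.3081 km/s.
At r₂, v₂ = √(μ/r₂) = 1.6598 km/s.
Transfer-orbit speed at r₂: v_p = √[μ(2/r₂ − 1/a_t)] = 2.2202 km/s.
Second burn Δv₂ = |v₂ − v_p| = 0.5604 km/s.
Δv = Δv₁ + Δv₂ = 0.3081 + 0.5604 = 0.8685 km/s.

Δv = 0.869 km/s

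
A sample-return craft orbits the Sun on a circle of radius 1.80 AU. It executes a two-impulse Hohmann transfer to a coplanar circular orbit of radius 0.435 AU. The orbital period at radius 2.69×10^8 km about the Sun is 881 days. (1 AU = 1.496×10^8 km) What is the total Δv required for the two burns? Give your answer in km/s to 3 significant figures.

From Kepler's third law T² = 4π²r³/μ at r = 2.69×10^8 km, T = 881 days = 881 × 86400 s = 7.61184×10^7 s: μ = 4π²r³/T² = 1.32629×10^11 km³/s².
In km: r₁ = 1.80 × 1.496×10^8 = 2.6928×10^8 km; r₂ = 0.435 × 1.496×10^8 = 6.5076×10^7 km.
The Hohmann ellipse has a_t = (r₁ + r₂)/2 = 1.67178×10^8 km.
At r₁ the circular-orbit speed is v₁ = √(μ/r₁) = 22.193 km/s.
Transfer-orbit speed at r₁ (vis-viva): v_a = √[μ(2/r₁ − 1/a_t)] = 13.846 km/s.
First burn Δv₁ = |v_a − v₁| = 8.347 km/s.
At r₂, v₂ = √(μ/r₂) = 45.145 km/s.
Transfer-orbit speed at r₂: v_p = √[μ(2/r₂ − 1/a_t)] = 57.296 km/s.
Second burn Δv₂ = |v₂ − v_p| = 12.15 km/s.
Total Δv = Δv₁ + Δv₂ = 20.50 km/s.

Δv = 20.5 km/s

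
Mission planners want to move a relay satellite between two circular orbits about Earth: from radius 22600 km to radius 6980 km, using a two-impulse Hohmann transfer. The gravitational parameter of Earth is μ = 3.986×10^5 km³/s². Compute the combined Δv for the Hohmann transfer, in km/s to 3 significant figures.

Δv = 3.10 km/s

Semi-major axis of the transfer orbit: a_t = (22600 + 6980)/2 = 14790 km.
At r₁ the circular-orbit speed is v₁ = √(μ/r₁) = 4.1997 km/s.
On the transfer ellipse at r₁, vis-viva equation gives v_a = √[μ(2/r₁ − 1/a_t)] = 2.8851 km/s.
First burn Δv₁ = |v_a − v₁| = 1.3146 km/s.
Circular speed at r₂: v₂ = √(μ/r₂) = 7.5569 km/s.
Transfer-orbit speed at r₂: v_p = √[μ(2/r₂ − 1/a_t)] = 9.3414 km/s.
Second burn Δv₂ = |v₂ − v_p| = 1.7845 km/s.
Δv = Δv₁ + Δv₂ = 1.3146 + 1.7845 = 3.099 km/s.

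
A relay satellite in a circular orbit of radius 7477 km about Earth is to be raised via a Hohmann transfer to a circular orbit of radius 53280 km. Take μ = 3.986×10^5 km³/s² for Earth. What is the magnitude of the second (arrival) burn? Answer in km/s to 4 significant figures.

Δv₂ = 1.378 km/s

Semi-major axis of the transfer orbit: a_t = (7477 + 53280)/2 = 30378.5 km.
On the circular orbit at r = 53280 km, v_c = √(μ/r) = 2.735 km/s.
Vis-viva on the transfer ellipse at r = 53280 km gives v_t = √[μ(2/r − 1/a_t)] = 1.357 km/s.
Δv₂ = |v_t − v_c| = |1.357 − 2.735| = 1.378 km/s.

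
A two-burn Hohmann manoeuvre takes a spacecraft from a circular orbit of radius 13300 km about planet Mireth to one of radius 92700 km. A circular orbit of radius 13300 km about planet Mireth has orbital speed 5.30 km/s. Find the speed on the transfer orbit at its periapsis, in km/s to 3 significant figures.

v = 7.01 km/s

From the circular-orbit relation v² = μ/r at r = 13300 km: μ = v²r = (5.30)² × 13300 = 3.73597×10^5 km³/s².
Semi-major axis of the transfer orbit: a_t = (13300 + 92700)/2 = 53000 km.
The periapsis of the transfer ellipse is at r = 13300 km.
From the vis-viva equation, v = √[μ(2/r − 1/a_t)] = 7.009 km/s.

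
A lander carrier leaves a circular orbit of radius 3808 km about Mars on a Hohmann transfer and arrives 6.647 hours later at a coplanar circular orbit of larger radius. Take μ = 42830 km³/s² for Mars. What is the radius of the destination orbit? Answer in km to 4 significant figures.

r₂ = 23280 km

Transfer time t = 6.647 hours = 23929.2 s, and t = π√(a_t³/μ).
So a_t = (μ t²/π²)^(1/3) = (42830 × (23929.2)² / π²)^(1/3) = 13545 km.
Since a_t = (r₁ + r₂)/2, r₂ = 2a_t − r₁ = 2×13545 − 3808 = 23282 km.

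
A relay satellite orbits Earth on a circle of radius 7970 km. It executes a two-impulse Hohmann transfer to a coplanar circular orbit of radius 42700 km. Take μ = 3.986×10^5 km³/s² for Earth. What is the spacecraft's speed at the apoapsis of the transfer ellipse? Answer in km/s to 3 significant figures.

v = 1.71 km/s

Semi-major axis of the transfer orbit: a_t = (7970 + 42700)/2 = 25335 km.
At apoapsis, r = 42700 km.
Vis-viva: v = √[μ(2/r − 1/a_t)] = √[3.986×10^5 × (2/42700 − 1/25335)] = 1.714 km/s.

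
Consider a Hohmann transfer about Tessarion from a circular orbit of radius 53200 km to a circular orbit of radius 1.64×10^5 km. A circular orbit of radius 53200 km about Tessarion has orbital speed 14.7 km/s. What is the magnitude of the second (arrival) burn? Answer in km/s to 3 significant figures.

Δv₂ = 2.51 km/s

From the circular-orbit relation v² = μ/r at r = 53200 km: μ = v²r = (14.7)² × 53200 = 1.14960×10^7 km³/s².
The Hohmann ellipse has a_t = (r₁ + r₂)/2 = 1.086×10^5 km.
Circular speed at r = 1.640×10^5 km: v_c = √(μ/r) = 8.372 km/s.
Vis-viva on the transfer ellipse at r = 1.640×10^5 km gives v_t = √[μ(2/r − 1/a_t)] = 5.860 km/s.
Δv₂ = |v_t − v_c| = |5.860 − 8.372| = 2.512 km/s.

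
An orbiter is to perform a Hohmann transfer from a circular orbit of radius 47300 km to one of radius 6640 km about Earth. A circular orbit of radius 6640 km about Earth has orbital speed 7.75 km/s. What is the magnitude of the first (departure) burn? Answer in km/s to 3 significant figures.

From the circular-orbit relation v² = μ/r at r = 6640 km: μ = v²r = (7.75)² × 6640 = 3.98815×10^5 km³/s².
The Hohmann ellipse has a_t = (r₁ + r₂)/2 = 26970 km.
On the circular orbit at r = 47300 km, v_c = √(μ/r) = 2.904 km/s.
Transfer-orbit speed at the same r (vis-viva, a = a_t): v_t = √[μ(2/r − 1/a_t)] = 1.441 km/s.
Δv₁ = |v_t − v_c| = |1.441 − 2.904| = 1.463 km/s.

Δv₁ = 1.46 km/s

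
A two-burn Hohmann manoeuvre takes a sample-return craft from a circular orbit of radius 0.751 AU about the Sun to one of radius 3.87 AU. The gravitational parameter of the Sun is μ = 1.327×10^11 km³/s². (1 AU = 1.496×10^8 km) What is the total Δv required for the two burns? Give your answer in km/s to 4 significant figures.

Δv = 16.62 km/s

In km: r₁ = 0.751 × 1.496×10^8 = 1.123496×10^8 km; r₂ = 3.87 × 1.496×10^8 = 5.78952×10^8 km.
The Hohmann ellipse has a_t = (r₁ + r₂)/2 = 3.456508×10^8 km.
Circular speed at r₁: v₁ = √(μ/r₁) = √(1.327×10^11/1.123496×10^8) = 34.37 km/s.
Transfer-orbit speed at r₁ (vis-viva): v_p = √[μ(2/r₁ − 1/a_t)] = 44.48 km/s.
First burn Δv₁ = |v_p − v₁| = 10.11 km/s.
Circular speed at r₂: v₂ = √(μ/r₂) = 15.1396 km/s.
Transfer-orbit speed at r₂: v_a = √[μ(2/r₂ − 1/a_t)] = 8.63140 km/s.
Second burn Δv₂ = |v₂ − v_a| = 6.508 km/s.
Total Δv = Δv₁ + Δv₂ = 16.62 km/s.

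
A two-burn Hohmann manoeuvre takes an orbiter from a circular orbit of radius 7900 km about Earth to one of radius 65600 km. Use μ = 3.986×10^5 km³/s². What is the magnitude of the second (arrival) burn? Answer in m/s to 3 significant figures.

Δv₂ = 1320 m/s

Semi-major axis of the transfer orbit: a_t = (7900 + 65600)/2 = 36750 km.
Circular speed at r = 65600 km: v_c = √(μ/r) = 2.465 km/s.
Transfer-orbit speed at the same r (vis-viva, a = a_t): v_t = √[μ(2/r − 1/a_t)] = 1.143 km/s.
Δv₂ = |v_t − v_c| = |1.143 − 2.465| = 1.322 km/s.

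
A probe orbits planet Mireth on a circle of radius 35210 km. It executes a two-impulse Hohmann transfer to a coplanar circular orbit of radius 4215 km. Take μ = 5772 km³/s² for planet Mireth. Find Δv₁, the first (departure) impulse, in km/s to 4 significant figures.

Semi-major axis of the transfer orbit: a_t = (35210 + 4215)/2 = 19712.5 km.
Circular speed at r = 35210 km: v_c = √(μ/r) = 0.4049 km/s.
Transfer-orbit speed at the same r (vis-viva, a = a_t): v_t = √[μ(2/r − 1/a_t)] = 0.1872 km/s.
Δv₁ = |v_t − v_c| = |0.1872 − 0.4049| = 0.2177 km/s.

Δv₁ = 0.2177 km/s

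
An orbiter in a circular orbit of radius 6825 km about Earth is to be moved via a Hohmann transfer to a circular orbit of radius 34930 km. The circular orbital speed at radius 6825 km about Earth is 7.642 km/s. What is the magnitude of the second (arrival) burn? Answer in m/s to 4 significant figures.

Δv₂ = 1447 m/s

From the circular-orbit relation v² = μ/r at r = 6825 km: μ = v²r = (7.642)² × 6825 = 3.98581×10^5 km³/s².
The Hohmann ellipse has a_t = (r₁ + r₂)/2 = 20877.5 km.
On the circular orbit at r = 34930 km, v_c = √(μ/r) = 3.378 km/s.
Vis-viva on the transfer ellipse at r = 34930 km gives v_t = √[μ(2/r − 1/a_t)] = 1.931 km/s.
Δv₂ = |v_t − v_c| = |1.931 − 3.378| = 1.447 km/s.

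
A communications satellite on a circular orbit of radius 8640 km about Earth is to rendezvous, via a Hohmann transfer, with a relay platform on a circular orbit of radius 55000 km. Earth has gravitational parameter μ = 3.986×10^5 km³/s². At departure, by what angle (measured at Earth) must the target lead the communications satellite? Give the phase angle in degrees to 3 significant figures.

The Hohmann ellipse has a_t = (r₁ + r₂)/2 = 31820 km.
Transfer time t = π√(a_t³/μ) = 28244 s.
The target's mean motion on its circular orbit is ω₂ = √(μ/r₂³) = 4.8947×10^-5 rad/s.
Angle swept by the target during transfer: ω₂·t = 1.3825 rad = 79.21°.
Arrival is 180° from departure on the ellipse, so φ = 180° − 79.21° = 101°.

φ = 101°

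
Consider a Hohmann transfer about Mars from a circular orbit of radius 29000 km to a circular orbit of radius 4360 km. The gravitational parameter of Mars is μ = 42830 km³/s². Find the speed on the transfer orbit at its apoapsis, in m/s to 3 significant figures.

Semi-major axis of the transfer orbit: a_t = (29000 + 4360)/2 = 16680 km.
At apoapsis, r = 29000 km.
Vis-viva: v = √[μ(2/r − 1/a_t)] = √[42830 × (2/29000 − 1/16680)] = 0.6213 km/s.

v = 621 m/s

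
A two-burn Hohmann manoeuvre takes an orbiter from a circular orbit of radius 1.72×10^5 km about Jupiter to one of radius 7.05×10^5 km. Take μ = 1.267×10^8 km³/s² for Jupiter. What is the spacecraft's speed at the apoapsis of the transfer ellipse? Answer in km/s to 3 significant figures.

Transfer-ellipse semi-major axis a_t = (r₁ + r₂)/2 = (1.720×10^5 + 7.050×10^5)/2 = 4.385×10^5 km.
The apoapsis of the transfer ellipse is at r = 7.050×10^5 km.
From the vis-viva equation, v = √[μ(2/r − 1/a_t)] = 8.396 km/s.

v = 8.40 km/s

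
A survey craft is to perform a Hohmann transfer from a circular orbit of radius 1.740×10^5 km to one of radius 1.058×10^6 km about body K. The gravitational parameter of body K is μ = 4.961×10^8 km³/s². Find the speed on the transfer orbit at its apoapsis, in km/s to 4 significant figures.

v = 11.51 km/s

Semi-major axis of the transfer orbit: a_t = (1.740×10^5 + 1.058×10^6)/2 = 6.160×10^5 km.
The apoapsis of the transfer ellipse is at r = 1.058×10^6 km.
Applying v² = μ(2/r − 1/a_t): v = 11.51 km/s.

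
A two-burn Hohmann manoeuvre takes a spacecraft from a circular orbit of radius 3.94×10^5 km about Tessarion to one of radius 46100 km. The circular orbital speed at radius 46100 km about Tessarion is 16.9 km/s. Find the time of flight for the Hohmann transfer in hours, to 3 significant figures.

t = 24.8 hours

From the circular-orbit relation v² = μ/r at r = 46100 km: μ = v²r = (16.9)² × 46100 = 1.31666×10^7 km³/s².
Semi-major axis of the transfer orbit: a_t = (3.940×10^5 + 46100)/2 = 2.2005×10^5 km.
Transfer time t = π√(a_t³/μ) = π√((2.2005×10^5)³ / 1.31666×10^7) = 89370 s.
Converting: 89370 s ÷ 3600 s/hour = 24.8 hours.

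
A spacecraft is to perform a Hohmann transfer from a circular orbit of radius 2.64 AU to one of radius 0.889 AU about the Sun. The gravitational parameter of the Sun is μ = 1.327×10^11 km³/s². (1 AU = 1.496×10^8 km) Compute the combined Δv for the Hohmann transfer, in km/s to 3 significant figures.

In km: r₁ = 2.64 × 1.496×10^8 = 3.94944×10^8 km; r₂ = 0.889 × 1.496×10^8 = 1.329944×10^8 km.
The Hohmann ellipse has a_t = (r₁ + r₂)/2 = 2.639692×10^8 km.
Circular speed at r₁: v₁ = √(μ/r₁) = √(1.327×10^11/3.94944×10^8) = 18.330 km/s.
On the transfer ellipse at r₁, vis-viva gives v_a = √[μ(2/r₁ − 1/a_t)] = 13.011 km/s.
First burn Δv₁ = |v_a − v₁| = 5.319 km/s.
Circular speed at r₂: v₂ = √(μ/r₂) = 31.59 km/s.
Transfer-orbit speed at r₂: v_p = √[μ(2/r₂ − 1/a_t)] = 38.64 km/s.
Second burn Δv₂ = |v₂ − v_p| = 7.050 km/s.
Total Δv = Δv₁ + Δv₂ = 12.37 km/s.

Δv = 12.4 km/s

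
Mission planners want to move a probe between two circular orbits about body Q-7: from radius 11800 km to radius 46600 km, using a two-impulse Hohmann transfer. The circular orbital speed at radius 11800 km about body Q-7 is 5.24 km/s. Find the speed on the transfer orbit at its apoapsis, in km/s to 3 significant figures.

v = 1.68 km/s

From the circular-orbit relation v² = μ/r at r = 11800 km: μ = v²r = (5.24)² × 11800 = 3.24000×10^5 km³/s².
Transfer-ellipse semi-major axis a_t = (r₁ + r₂)/2 = (11800 + 46600)/2 = 29200 km.
The apoapsis of the transfer ellipse is at r = 46600 km.
Applying v² = μ(2/r − 1/a_t): v = 1.676 km/s.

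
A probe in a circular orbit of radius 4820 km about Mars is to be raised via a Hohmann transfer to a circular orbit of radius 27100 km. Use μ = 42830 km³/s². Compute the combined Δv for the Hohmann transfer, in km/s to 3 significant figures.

Transfer-ellipse semi-major axis a_t = (r₁ + r₂)/2 = (4820 + 27100)/2 = 15960 km.
At r₁ the circular-orbit speed is v₁ = √(μ/r₁) = 2.98092 km/s.
On the transfer ellipse at r₁, vis-viva gives v_p = √[μ(2/r₁ − 1/a_t)] = 3.88435 km/s.
First burn Δv₁ = |v_p − v₁| = 0.9034 km/s.
At r₂, v₂ = √(μ/r₂) = 1.2572 km/s.
Transfer-orbit speed at r₂: v_a = √[μ(2/r₂ − 1/a_t)] = 0.69087 km/s.
Second burn Δv₂ = |v₂ − v_a| = 0.5663 km/s.
Total Δv = Δv₁ + Δv₂ = 1.470 km/s.

Δv = 1.47 km/s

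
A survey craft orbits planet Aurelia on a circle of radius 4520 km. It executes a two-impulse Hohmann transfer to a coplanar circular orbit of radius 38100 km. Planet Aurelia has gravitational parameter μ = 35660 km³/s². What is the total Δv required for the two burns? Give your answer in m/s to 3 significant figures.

Semi-major axis of the transfer orbit: a_t = (4520 + 38100)/2 = 21310 km.
At r₁ the circular-orbit speed is v₁ = √(μ/r₁) = 2.8088 km/s.
Transfer-orbit speed at r₁ (v² = μ(2/r − 1/a)): v_p = √[μ(2/r₁ − 1/a_t)] = 3.7557 km/s.
First burn Δv₁ = |v_p − v₁| = 0.9469 km/s.
At r₂, v₂ = √(μ/r₂) = 0.96745 km/s.
Transfer-orbit speed at r₂: v_a = √[μ(2/r₂ − 1/a_t)] = 0.44556 km/s.
Second burn Δv₂ = |v₂ − v_a| = 0.5219 km/s.
Δv = Δv₁ + Δv₂ = 0.9469 + 0.5219 = 1.469 km/s.

Δv = 1470 m/s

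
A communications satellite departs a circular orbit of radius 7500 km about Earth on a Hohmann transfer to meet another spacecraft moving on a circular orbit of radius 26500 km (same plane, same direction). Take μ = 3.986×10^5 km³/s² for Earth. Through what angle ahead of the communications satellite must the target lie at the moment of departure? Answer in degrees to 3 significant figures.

Transfer-ellipse semi-major axis a_t = (r₁ + r₂)/2 = (7500 + 26500)/2 = 17000 km.
Transfer time t = π√(a_t³/μ) = 11029.5 s.
The target's mean motion on its circular orbit is ω₂ = √(μ/r₂³) = 1.46352×10^-4 rad/s.
Angle swept by the target during transfer: ω₂·t = 1.6142 rad = 92.49°.
Arrival is 180° from departure on the ellipse, so φ = 180° − 92.49° = 87.5°.

φ = 87.5°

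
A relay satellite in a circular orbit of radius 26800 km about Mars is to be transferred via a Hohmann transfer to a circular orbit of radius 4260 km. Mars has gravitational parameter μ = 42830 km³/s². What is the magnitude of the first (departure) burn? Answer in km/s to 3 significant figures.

Transfer-ellipse semi-major axis a_t = (r₁ + r₂)/2 = (26800 + 4260)/2 = 15530 km.
Circular speed at r = 26800 km: v_c = √(μ/r) = 1.2642 km/s.
Transfer-orbit speed at the same r (vis-viva, a = a_t): v_t = √[μ(2/r − 1/a_t)] = 0.66210 km/s.
Δv₁ = |v_t − v_c| = |0.66210 − 1.2642| = 0.6021 km/s.

Δv₁ = 0.602 km/s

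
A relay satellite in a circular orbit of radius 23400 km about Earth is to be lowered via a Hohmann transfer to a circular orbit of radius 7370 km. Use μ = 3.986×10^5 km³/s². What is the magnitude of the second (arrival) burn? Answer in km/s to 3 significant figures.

Δv₂ = 1.72 km/s

Transfer-ellipse semi-major axis a_t = (r₁ + r₂)/2 = (23400 + 7370)/2 = 15385 km.
On the circular orbit at r = 7370 km, v_c = √(μ/r) = 7.354 km/s.
Vis-viva on the transfer ellipse at r = 7370 km gives v_t = √[μ(2/r − 1/a_t)] = 9.070 km/s.
Δv₂ = |v_t − v_c| = |9.070 − 7.354| = 1.716 km/s.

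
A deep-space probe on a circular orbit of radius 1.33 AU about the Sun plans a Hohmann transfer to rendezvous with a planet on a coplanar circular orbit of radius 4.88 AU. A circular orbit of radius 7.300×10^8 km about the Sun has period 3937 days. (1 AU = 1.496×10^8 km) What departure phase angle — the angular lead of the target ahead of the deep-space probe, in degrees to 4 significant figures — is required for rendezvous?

From Kepler's third law T² = 4π²r³/μ at r = 7.300×10^8 km, T = 3937 days = 3937 × 86400 s = 3.401568×10^8 s: μ = 4π²r³/T² = 1.32730×10^11 km³/s².
In km: r₁ = 1.33 × 1.496×10^8 = 1.98968×10^8 km; r₂ = 4.88 × 1.496×10^8 = 7.30048×10^8 km.
Semi-major axis of the transfer orbit: a_t = (1.98968×10^8 + 7.30048×10^8)/2 = 4.64508×10^8 km.
The half-period of the transfer ellipse is t = π√(a_t³/μ) = 8.633×10^7 s.
The target's mean motion on its circular orbit is ω₂ = √(μ/r₂³) = 1.847×10^-8 rad/s.
Angle swept by the target during transfer: ω₂·t = 1.5945 rad = 91.36°.
The deep-space probe traverses 180° on the transfer ellipse, so the target must lead by 180° − 91.36° = 88.64°.

φ = 88.64°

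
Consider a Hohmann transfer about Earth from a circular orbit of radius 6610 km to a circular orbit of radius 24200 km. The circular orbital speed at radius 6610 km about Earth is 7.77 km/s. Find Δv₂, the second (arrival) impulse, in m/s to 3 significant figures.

From the circular-orbit relation v² = μ/r at r = 6610 km: μ = v²r = (7.77)² × 6610 = 3.99065×10^5 km³/s².
Transfer-ellipse semi-major axis a_t = (r₁ + r₂)/2 = (6610 + 24200)/2 = 15405 km.
Circular speed at r = 24200 km: v_c = √(μ/r) = 4.061 km/s.
Vis-viva on the transfer ellipse at r = 24200 km gives v_t = √[μ(2/r − 1/a_t)] = 2.660 km/s.
Δv₂ = |v_t − v_c| = |2.660 − 4.061| = 1.401 km/s.

Δv₂ = 1400 m/s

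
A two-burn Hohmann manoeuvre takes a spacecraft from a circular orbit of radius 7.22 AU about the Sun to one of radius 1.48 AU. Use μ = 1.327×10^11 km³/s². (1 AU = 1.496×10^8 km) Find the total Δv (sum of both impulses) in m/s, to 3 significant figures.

In km: r₁ = 7.22 × 1.496×10^8 = 1.080112×10^9 km; r₂ = 1.48 × 1.496×10^8 = 2.21408×10^8 km.
Transfer-ellipse semi-major axis a_t = (r₁ + r₂)/2 = (1.080112×10^9 + 2.21408×10^8)/2 = 6.5076×10^8 km.
Circular speed at r₁: v₁ = √(μ/r₁) = √(1.327×10^11/1.080112×10^9) = 11.084 km/s.
Transfer-orbit speed at r₁ (v² = μ(2/r − 1/a)): v_a = √[μ(2/r₁ − 1/a_t)] = 6.4653 km/s.
First burn Δv₁ = |v_a − v₁| = 4.619 km/s.
At r₂, v₂ = √(μ/r₂) = 24.4815 km/s.
Transfer-orbit speed at r₂: v_p = √[μ(2/r₂ − 1/a_t)] = 31.5401 km/s.
Second burn Δv₂ = |v₂ − v_p| = 7.059 km/s.
Δv = Δv₁ + Δv₂ = 4.619 + 7.059 = 11.68 km/s.

Δv = 11700 m/s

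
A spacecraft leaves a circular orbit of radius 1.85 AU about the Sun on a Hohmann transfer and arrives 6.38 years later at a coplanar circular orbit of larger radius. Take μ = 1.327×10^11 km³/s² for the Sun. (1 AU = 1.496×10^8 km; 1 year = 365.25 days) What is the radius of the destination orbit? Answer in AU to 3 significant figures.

r₂ = 9.07 AU

In km: r₁ = 1.85 × 1.496×10^8 = 2.7676×10^8 km.
Transfer time t = 6.38 years × 365.25 × 86400 s = 2.01337488×10^8 s, and t = π√(a_t³/μ).
So a_t = (μ t²/π²)^(1/3) = (1.327×10^11 × (2.01337488×10^8)² / π²)^(1/3) = 8.1685×10^8 km.
Since a_t = (r₁ + r₂)/2, r₂ = 2a_t − r₁ = 2×8.1685×10^8 − 2.7676×10^8 = 1.35694×10^9 km.
In AU: r₂ = 1.35694×10^9 / 1.496×10^8 = 9.07 AU.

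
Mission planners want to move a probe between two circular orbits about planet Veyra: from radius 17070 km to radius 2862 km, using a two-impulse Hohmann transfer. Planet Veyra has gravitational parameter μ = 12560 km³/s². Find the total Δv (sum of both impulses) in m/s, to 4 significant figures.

Δv = 1045 m/s

Semi-major axis of the transfer orbit: a_t = (17070 + 2862)/2 = 9966 km.
Circular speed at r₁: v₁ = √(μ/r₁) = √(12560/17070) = 0.8578 km/s.
Transfer-orbit speed at r₁ (vis-viva equation): v_a = √[μ(2/r₁ − 1/a_t)] = 0.4597 km/s.
First burn Δv₁ = |v_a − v₁| = 0.3981 km/s.
At r₂, v₂ = √(μ/r₂) = 2.0949 km/s.
Transfer-orbit speed at r₂: v_p = √[μ(2/r₂ − 1/a_t)] = 2.7417 km/s.
Second burn Δv₂ = |v₂ − v_p| = 0.6468 km/s.
Total Δv = Δv₁ + Δv₂ = 1.045 km/s.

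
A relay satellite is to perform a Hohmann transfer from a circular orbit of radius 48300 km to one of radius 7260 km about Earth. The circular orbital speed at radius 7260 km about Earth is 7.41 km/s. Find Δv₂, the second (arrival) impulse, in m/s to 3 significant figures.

Δv₂ = 2360 m/s

From the circular-orbit relation v² = μ/r at r = 7260 km: μ = v²r = (7.41)² × 7260 = 3.98633×10^5 km³/s².
The Hohmann ellipse has a_t = (r₁ + r₂)/2 = 27780 km.
Circular speed at r = 7260 km: v_c = √(μ/r) = 7.410 km/s.
Vis-viva on the transfer ellipse at r = 7260 km gives v_t = √[μ(2/r − 1/a_t)] = 9.771 km/s.
Δv₂ = |v_t − v_c| = |9.771 − 7.410| = 2.361 km/s.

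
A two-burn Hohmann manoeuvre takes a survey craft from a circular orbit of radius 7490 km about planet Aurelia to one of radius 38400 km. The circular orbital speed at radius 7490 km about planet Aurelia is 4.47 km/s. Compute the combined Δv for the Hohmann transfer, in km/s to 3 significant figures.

Δv = 2.16 km/s

From the circular-orbit relation v² = μ/r at r = 7490 km: μ = v²r = (4.47)² × 7490 = 1.49657×10^5 km³/s².
The Hohmann ellipse has a_t = (r₁ + r₂)/2 = 22945 km.
At r₁ the circular-orbit speed is v₁ = √(μ/r₁) = 4.470 km/s.
Transfer-orbit speed at r₁ (vis-viva equation): v_p = √[μ(2/r₁ − 1/a_t)] = 5.783 km/s.
First burn Δv₁ = |v_p − v₁| = 1.313 km/s.
At r₂, v₂ = √(μ/r₂) = 1.97416 km/s.
Transfer-orbit speed at r₂: v_a = √[μ(2/r₂ − 1/a_t)] = 1.12792 km/s.
Second burn Δv₂ = |v₂ − v_a| = 0.8462 km/s.
Δv = Δv₁ + Δv₂ = 1.313 + 0.8462 = 2.159 km/s.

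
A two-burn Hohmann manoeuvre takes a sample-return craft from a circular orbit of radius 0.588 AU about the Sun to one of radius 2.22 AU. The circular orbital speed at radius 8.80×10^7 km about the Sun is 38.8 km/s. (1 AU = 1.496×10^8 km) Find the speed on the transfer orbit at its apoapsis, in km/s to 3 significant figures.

From the circular-orbit relation v² = μ/r at r = 8.80×10^7 km: μ = v²r = (38.8)² × 8.80×10^7 = 1.32479×10^11 km³/s².
In km: r₁ = 0.588 × 1.496×10^8 = 8.79648×10^7 km; r₂ = 2.22 × 1.496×10^8 = 3.32112×10^8 km.
Semi-major axis of the transfer orbit: a_t = (8.79648×10^7 + 3.32112×10^8)/2 = 2.100384×10^8 km.
The apoapsis of the transfer ellipse is at r = 3.32112×10^8 km.
Applying v² = μ(2/r − 1/a_t): v = 12.93 km/s.

v = 12.9 km/s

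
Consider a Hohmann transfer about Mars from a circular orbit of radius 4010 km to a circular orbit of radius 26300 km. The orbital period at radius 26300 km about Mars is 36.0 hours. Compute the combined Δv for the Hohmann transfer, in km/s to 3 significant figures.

Δv = 1.66 km/s

From Kepler's third law T² = 4π²r³/μ at r = 26300 km, T = 36.0 hours = 36.0 × 3600 s = 1.296×10^5 s: μ = 4π²r³/T² = 42758.0 km³/s².
The Hohmann ellipse has a_t = (r₁ + r₂)/2 = 15155 km.
At r₁ the circular-orbit speed is v₁ = √(μ/r₁) = 3.2654 km/s.
On the transfer ellipse at r₁, vis-viva gives v_p = √[μ(2/r₁ − 1/a_t)] = 4.3017 km/s.
First burn Δv₁ = |v_p − v₁| = 1.036 km/s.
At r₂, v₂ = √(μ/r₂) = 1.2751 km/s.
Transfer-orbit speed at r₂: v_a = √[μ(2/r₂ − 1/a_t)] = 0.65588 km/s.
Second burn Δv₂ = |v₂ − v_a| = 0.6192 km/s.
Δv = Δv₁ + Δv₂ = 1.036 + 0.6192 = 1.655 km/s.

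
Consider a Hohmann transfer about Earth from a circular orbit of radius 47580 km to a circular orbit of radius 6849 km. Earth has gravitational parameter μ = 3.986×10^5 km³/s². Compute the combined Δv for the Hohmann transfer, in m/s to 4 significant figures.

Transfer-ellipse semi-major axis a_t = (r₁ + r₂)/2 = (47580 + 6849)/2 = 27214.5 km.
Circular speed at r₁: v₁ = √(μ/r₁) = √(3.986×10^5/47580) = 2.8944 km/s.
Transfer-orbit speed at r₁ (v² = μ(2/r − 1/a)): v_a = √[μ(2/r₁ − 1/a_t)] = 1.4520 km/s.
First burn Δv₁ = |v_a − v₁| = 1.4424 km/s.
At r₂, v₂ = √(μ/r₂) = 7.62878 km/s.
Transfer-orbit speed at r₂: v_p = √[μ(2/r₂ − 1/a_t)] = 10.0871 km/s.
Second burn Δv₂ = |v₂ − v_p| = 2.4583 km/s.
Δv = Δv₁ + Δv₂ = 1.4424 + 2.4583 = 3.901 km/s.

Δv = 3901 m/s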